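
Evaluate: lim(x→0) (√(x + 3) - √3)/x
This is a standard limit.

Factor or rationalize the expression:
  lim(x→0) (√(x + 3) - √3)/x = sqrt(3)/6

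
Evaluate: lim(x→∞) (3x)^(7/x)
This is an exponential indeterminate form.

For exponential indeterminate forms, take the natural log:
  Let L = lim(x→∞) (3x)^(7/x)
  Then ln(L) = lim(x→∞) [exponent × ln(base)]
  Evaluate using L'Hôpital or standard limits, then exponentiate.
  L = 1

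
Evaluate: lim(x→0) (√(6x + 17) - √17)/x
This is a standard limit.

Factor or rationalize the expression:
  lim(x→0) (√(6x + 17) - √17)/x = 3·sqrt(17)/17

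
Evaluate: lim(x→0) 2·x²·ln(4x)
This is a 0·∞ indeterminate form.

Rewrite 0·∞ as a quotient (0/0 or ∞/∞ form), then apply L'Hôpital's rule:
  lim(x→0) 2·x²·ln(4x) = 0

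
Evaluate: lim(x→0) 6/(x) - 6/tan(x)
This is an ∞-∞ indeterminate form.

Combine fractions or rationalize to convert ∞-∞ to 0/0 form:
  lim(x→0) 6/(x) - 6/tan(x) = 0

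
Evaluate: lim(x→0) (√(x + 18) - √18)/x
This is a standard limit.

Factor or rationalize the expression:
  lim(x→0) (√(x + 18) - √18)/x = sqrt(2)/12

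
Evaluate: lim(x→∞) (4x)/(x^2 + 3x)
This is an ∞/∞ indeterminate form.

Apply L'Hôpital's rule: differentiate numerator and denominator separately.
  f(x) = 4·x   ⇒   f'(x) = 4
  g(x) = x^2 + 3·x   ⇒   g'(x) = 2·x + 3
  lim(x→∞) f'(x)/g'(x) = lim(x→∞) (4)/(2·x + 3)
  = 0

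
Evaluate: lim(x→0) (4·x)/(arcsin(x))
This is a 0/0 indeterminate form.

Apply L'Hôpital's rule: differentiate numerator and denominator separately.
  f(x) = 4·x   ⇒   f'(x) = 4
  g(x) = asin(x)   ⇒   g'(x) = 1/sqrt(1 - x^2)
  lim(x→0) f'(x)/g'(x) = lim(x→0) (4)/(1/sqrt(1 - x^2))
  = 4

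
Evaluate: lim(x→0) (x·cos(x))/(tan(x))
This is a 0/0 indeterminate form.

Apply L'Hôpital's rule: differentiate numerator and denominator separately.
  f(x) = x·cos(x)   ⇒   f'(x) = -x·sin(x) + cos(x)
  g(x) = tan(x)   ⇒   g'(x) = tan(x)^2 + 1
  lim(x→0) f'(x)/g'(x) = lim(x→0) (-x·sin(x) + cos(x))/(tan(x)^2 + 1)
  = 1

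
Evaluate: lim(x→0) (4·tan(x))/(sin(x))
This is a 0/0 indeterminate form.

Apply L'Hôpital's rule: differentiate numerator and denominator separately.
  f(x) = 4·tan(x)   ⇒   f'(x) = 4·tan(x)^2 + 4
  g(x) = sin(x)   ⇒   g'(x) = cos(x)
  lim(x→0) f'(x)/g'(x) = lim(x→0) (4·tan(x)^2 + 4)/(cos(x))
  = 4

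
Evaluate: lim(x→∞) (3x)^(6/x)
This is an exponential indeterminate form.

For exponential indeterminate forms, take the natural log:
  Let L = lim(x→∞) (3x)^(6/x)
  Then ln(L) = lim(x→∞) [exponent × ln(base)]
  Evaluate using L'Hôpital or standard limits, then exponentiate.
  L = 1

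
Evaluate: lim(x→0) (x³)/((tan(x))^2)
This is a 0/0 indeterminate form.

Apply L'Hôpital's rule: differentiate numerator and denominator separately.
  f(x) = x^3   ⇒   f'(x) = 3·x^2
  g(x) = tan(x)^2   ⇒   g'(x) = (2·tan(x)^2 + 2)·tan(x)
  lim(x→0) f'(x)/g'(x) = lim(x→0) (3·x^2)/((2·tan(x)^2 + 2)·tan(x))
  = 0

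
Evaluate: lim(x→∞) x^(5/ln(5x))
This is an exponential indeterminate form.

For exponential indeterminate forms, take the natural log:
  Let L = lim(x→∞) x^(5/ln(5x))
  Then ln(L) = lim(x→∞) [exponent × ln(base)]
  Evaluate using L'Hôpital or standard limits, then exponentiate.
  L = e^(5)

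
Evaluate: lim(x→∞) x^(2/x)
This is an exponential indeterminate form.

For exponential indeterminate forms, take the natural log:
  Let L = lim(x→∞) x^(2/x)
  Then ln(L) = lim(x→∞) [exponent × ln(base)]
  Evaluate using L'Hôpital or standard limits, then exponentiate.
  L = 1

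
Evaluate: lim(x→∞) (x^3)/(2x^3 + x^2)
This is an ∞/∞ indeterminate form.

Apply L'Hôpital's rule: differentiate numerator and denominator separately.
  f(x) = x^3   ⇒   f'(x) = 3·x^2
  g(x) = 2·x^3 + x^2   ⇒   g'(x) = 6·x^2 + 2·x
  lim(x→∞) f'(x)/g'(x) = lim(x→∞) (3·x^2)/(6·x^2 + 2·x)
  = 1/2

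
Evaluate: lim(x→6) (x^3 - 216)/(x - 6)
This is a standard limit.

Factor or rationalize the expression:
  lim(x→6) (x^3 - 216)/(x - 6) = 108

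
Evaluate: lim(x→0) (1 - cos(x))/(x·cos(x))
This is a 0/0 indeterminate form.

Apply L'Hôpital's rule: differentiate numerator and denominator separately.
  f(x) = 1 - cos(x)   ⇒   f'(x) = sin(x)
  g(x) = x·cos(x)   ⇒   g'(x) = -x·sin(x) + cos(x)
  lim(x→0) f'(x)/g'(x) = lim(x→0) (sin(x))/(-x·sin(x) + cos(x))
  = 0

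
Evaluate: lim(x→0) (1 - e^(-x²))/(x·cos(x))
This is a 0/0 indeterminate form.

Apply L'Hôpital's rule: differentiate numerator and denominator separately.
  f(x) = 1 - e^(-x^2)   ⇒   f'(x) = 2·x·e^(-x^2)
  g(x) = x·cos(x)   ⇒   g'(x) = -x·sin(x) + cos(x)
  lim(x→0) f'(x)/g'(x) = lim(x→0) (2·x·e^(-x^2))/(-x·sin(x) + cos(x))
  = 0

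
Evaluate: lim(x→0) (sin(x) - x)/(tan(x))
This is a 0/0 indeterminate form.

Apply L'Hôpital's rule: differentiate numerator and denominator separately.
  f(x) = -x + sin(x)   ⇒   f'(x) = cos(x) - 1
  g(x) = tan(x)   ⇒   g'(x) = tan(x)^2 + 1
  lim(x→0) f'(x)/g'(x) = lim(x→0) (cos(x) - 1)/(tan(x)^2 + 1)
  = 0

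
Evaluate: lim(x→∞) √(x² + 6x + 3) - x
This is an ∞-∞ indeterminate form.

Combine fractions or rationalize to convert ∞-∞ to 0/0 form:
  lim(x→∞) √(x² + 6x + 3) - x = 3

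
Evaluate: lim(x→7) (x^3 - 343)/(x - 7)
This is a standard limit.

Factor or rationalize the expression:
  lim(x→7) (x^3 - 343)/(x - 7) = 147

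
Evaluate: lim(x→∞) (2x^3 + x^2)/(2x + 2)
This is an ∞/∞ indeterminate form.

Apply L'Hôpital's rule: differentiate numerator and denominator separately.
  f(x) = 2·x^3 + x^2   ⇒   f'(x) = 6·x^2 + 2·x
  g(x) = 2·x + 2   ⇒   g'(x) = 2
  lim(x→∞) f'(x)/g'(x) = lim(x→∞) (6·x^2 + 2·x)/(2)
  = ∞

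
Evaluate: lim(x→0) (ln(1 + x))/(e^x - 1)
This is a 0/0 indeterminate form.

Apply L'Hôpital's rule: differentiate numerator and denominator separately.
  f(x) = ln(x + 1)   ⇒   f'(x) = 1/(x + 1)
  g(x) = e^(x) - 1   ⇒   g'(x) = e^(x)
  lim(x→0) f'(x)/g'(x) = lim(x→0) (1/(x + 1))/(e^(x))
  = 1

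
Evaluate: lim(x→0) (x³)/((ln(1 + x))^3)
This is a 0/0 indeterminate form.

Apply L'Hôpital's rule: differentiate numerator and denominator separately.
  f(x) = x^3   ⇒   f'(x) = 3·x^2
  g(x) = ln(x + 1)^3   ⇒   g'(x) = 3·ln(x + 1)^2/(x + 1)
  lim(x→0) f'(x)/g'(x) = lim(x→0) (3·x^2)/(3·ln(x + 1)^2/(x + 1))
  = 1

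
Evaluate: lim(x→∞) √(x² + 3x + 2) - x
This is an ∞-∞ indeterminate form.

Combine fractions or rationalize to convert ∞-∞ to 0/0 form:
  lim(x→∞) √(x² + 3x + 2) - x = 3/2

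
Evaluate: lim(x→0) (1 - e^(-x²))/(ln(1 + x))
This is a 0/0 indeterminate form.

Apply L'Hôpital's rule: differentiate numerator and denominator separately.
  f(x) = 1 - e^(-x^2)   ⇒   f'(x) = 2·x·e^(-x^2)
  g(x) = ln(x + 1)   ⇒   g'(x) = 1/(x + 1)
  lim(x→0) f'(x)/g'(x) = lim(x→0) (2·x·e^(-x^2))/(1/(x + 1))
  = 0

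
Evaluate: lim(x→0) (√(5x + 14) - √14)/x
This is a standard limit.

Factor or rationalize the expression:
  lim(x→0) (√(5x + 14) - √14)/x = 5·sqrt(14)/28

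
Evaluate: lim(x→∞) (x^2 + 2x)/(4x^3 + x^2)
This is an ∞/∞ indeterminate form.

Apply L'Hôpital's rule: differentiate numerator and denominator separately.
  f(x) = x^2 + 2·x   ⇒   f'(x) = 2·x + 2
  g(x) = 4·x^3 + x^2   ⇒   g'(x) = 12·x^2 + 2·x
  lim(x→∞) f'(x)/g'(x) = lim(x→∞) (2·x + 2)/(12·x^2 + 2·x)
  = 0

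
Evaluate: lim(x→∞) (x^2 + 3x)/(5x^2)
This is an ∞/∞ indeterminate form.

Apply L'Hôpital's rule: differentiate numerator and denominator separately.
  f(x) = x^2 + 3·x   ⇒   f'(x) = 2·x + 3
  g(x) = 5·x^2   ⇒   g'(x) = 10·x
  lim(x→∞) f'(x)/g'(x) = lim(x→∞) (2·x + 3)/(10·x)
  = 1/5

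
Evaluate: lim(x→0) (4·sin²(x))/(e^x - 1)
This is a 0/0 indeterminate form.

Apply L'Hôpital's rule: differentiate numerator and denominator separately.
  f(x) = 4·sin(x)^2   ⇒   f'(x) = 8·sin(x)·cos(x)
  g(x) = e^(x) - 1   ⇒   g'(x) = e^(x)
  lim(x→0) f'(x)/g'(x) = lim(x→0) (8·sin(x)·cos(x))/(e^(x))
  = 0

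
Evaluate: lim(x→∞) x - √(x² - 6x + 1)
This is an ∞-∞ indeterminate form.

Combine fractions or rationalize to convert ∞-∞ to 0/0 form:
  lim(x→∞) x - √(x² - 6x + 1) = 3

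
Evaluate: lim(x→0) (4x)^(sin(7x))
This is an exponential indeterminate form.

For exponential indeterminate forms, take the natural log:
  Let L = lim(x→0) (4x)^(sin(7x))
  Then ln(L) = lim(x→0) [exponent × ln(base)]
  Evaluate using L'Hôpital or standard limits, then exponentiate.
  L = 1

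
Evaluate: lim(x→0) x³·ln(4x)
This is a 0·∞ indeterminate form.

Rewrite 0·∞ as a quotient (0/0 or ∞/∞ form), then apply L'Hôpital's rule:
  lim(x→0) x³·ln(4x) = 0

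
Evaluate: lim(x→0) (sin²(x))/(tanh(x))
This is a 0/0 indeterminate form.

Apply L'Hôpital's rule: differentiate numerator and denominator separately.
  f(x) = sin(x)^2   ⇒   f'(x) = 2·sin(x)·cos(x)
  g(x) = tanh(x)   ⇒   g'(x) = 1 - tanh(x)^2
  lim(x→0) f'(x)/g'(x) = lim(x→0) (2·sin(x)·cos(x))/(1 - tanh(x)^2)
  = 0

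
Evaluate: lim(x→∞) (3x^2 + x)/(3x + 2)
This is an ∞/∞ indeterminate form.

Apply L'Hôpital's rule: differentiate numerator and denominator separately.
  f(x) = 3·x^2 + x   ⇒   f'(x) = 6·x + 1
  g(x) = 3·x + 2   ⇒   g'(x) = 3
  lim(x→∞) f'(x)/g'(x) = lim(x→∞) (6·x + 1)/(3)
  = ∞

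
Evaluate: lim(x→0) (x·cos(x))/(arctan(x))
This is a 0/0 indeterminate form.

Apply L'Hôpital's rule: differentiate numerator and denominator separately.
  f(x) = x·cos(x)   ⇒   f'(x) = -x·sin(x) + cos(x)
  g(x) = atan(x)   ⇒   g'(x) = 1/(x^2 + 1)
  lim(x→0) f'(x)/g'(x) = lim(x→0) (-x·sin(x) + cos(x))/(1/(x^2 + 1))
  = 1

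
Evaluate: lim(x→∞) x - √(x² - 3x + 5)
This is an ∞-∞ indeterminate form.

Combine fractions or rationalize to convert ∞-∞ to 0/0 form:
  lim(x→∞) x - √(x² - 3x + 5) = 3/2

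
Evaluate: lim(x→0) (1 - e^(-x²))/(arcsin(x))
This is a 0/0 indeterminate form.

Apply L'Hôpital's rule: differentiate numerator and denominator separately.
  f(x) = 1 - e^(-x^2)   ⇒   f'(x) = 2·x·e^(-x^2)
  g(x) = asin(x)   ⇒   g'(x) = 1/sqrt(1 - x^2)
  lim(x→0) f'(x)/g'(x) = lim(x→0) (2·x·e^(-x^2))/(1/sqrt(1 - x^2))
  = 0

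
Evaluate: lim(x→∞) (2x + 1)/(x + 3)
This is an ∞/∞ indeterminate form.

Apply L'Hôpital's rule: differentiate numerator and denominator separately.
  f(x) = 2·x + 1   ⇒   f'(x) = 2
  g(x) = x + 3   ⇒   g'(x) = 1
  lim(x→∞) f'(x)/g'(x) = lim(x→∞) (2)/(1)
  = 2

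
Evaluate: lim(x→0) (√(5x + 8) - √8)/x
This is a standard limit.

Factor or rationalize the expression:
  lim(x→0) (√(5x + 8) - √8)/x = 5·sqrt(2)/8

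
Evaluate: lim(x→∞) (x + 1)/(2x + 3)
This is an ∞/∞ indeterminate form.

Apply L'Hôpital's rule: differentiate numerator and denominator separately.
  f(x) = x + 1   ⇒   f'(x) = 1
  g(x) = 2·x + 3   ⇒   g'(x) = 2
  lim(x→∞) f'(x)/g'(x) = lim(x→∞) (1)/(2)
  = 1/2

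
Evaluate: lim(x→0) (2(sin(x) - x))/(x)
This is a 0/0 indeterminate form.

Apply L'Hôpital's rule: differentiate numerator and denominator separately.
  f(x) = -2·x + 2·sin(x)   ⇒   f'(x) = 2·cos(x) - 2
  g(x) = x   ⇒   g'(x) = 1
  lim(x→0) f'(x)/g'(x) = lim(x→0) (2·cos(x) - 2)/(1)
  = 0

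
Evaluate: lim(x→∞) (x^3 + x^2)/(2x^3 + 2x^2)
This is an ∞/∞ indeterminate form.

Apply L'Hôpital's rule: differentiate numerator and denominator separately.
  f(x) = x^3 + x^2   ⇒   f'(x) = 3·x^2 + 2·x
  g(x) = 2·x^3 + 2·x^2   ⇒   g'(x) = 6·x^2 + 4·x
  lim(x→∞) f'(x)/g'(x) = lim(x→∞) (3·x^2 + 2·x)/(6·x^2 + 4·x)
  = 1/2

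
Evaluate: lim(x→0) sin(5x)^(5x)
This is an exponential indeterminate form.

For exponential indeterminate forms, take the natural log:
  Let L = lim(x→0) sin(5x)^(5x)
  Then ln(L) = lim(x→0) [exponent × ln(base)]
  Evaluate using L'Hôpital or standard limits, then exponentiate.
  L = 1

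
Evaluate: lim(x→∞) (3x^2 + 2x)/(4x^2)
This is an ∞/∞ indeterminate form.

Apply L'Hôpital's rule: differentiate numerator and denominator separately.
  f(x) = 3·x^2 + 2·x   ⇒   f'(x) = 6·x + 2
  g(x) = 4·x^2   ⇒   g'(x) = 8·x
  lim(x→∞) f'(x)/g'(x) = lim(x→∞) (6·x + 2)/(8·x)
  = 3/4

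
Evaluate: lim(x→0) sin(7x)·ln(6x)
This is a 0·∞ indeterminate form.

Rewrite 0·∞ as a quotient (0/0 or ∞/∞ form), then apply L'Hôpital's rule:
  lim(x→0) sin(7x)·ln(6x) = 0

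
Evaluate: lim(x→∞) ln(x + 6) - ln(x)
This is an ∞-∞ indeterminate form.

Combine fractions or rationalize to convert ∞-∞ to 0/0 form:
  lim(x→∞) ln(x + 6) - ln(x) = 0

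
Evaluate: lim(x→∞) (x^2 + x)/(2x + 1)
This is an ∞/∞ indeterminate form.

Apply L'Hôpital's rule: differentiate numerator and denominator separately.
  f(x) = x^2 + x   ⇒   f'(x) = 2·x + 1
  g(x) = 2·x + 1   ⇒   g'(x) = 2
  lim(x→∞) f'(x)/g'(x) = lim(x→∞) (2·x + 1)/(2)
  = ∞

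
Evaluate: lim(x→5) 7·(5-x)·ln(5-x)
This is a 0·∞ indeterminate form.

Rewrite 0·∞ as a quotient (0/0 or ∞/∞ form), then apply L'Hôpital's rule:
  lim(x→5) 7·(5-x)·ln(5-x) = 0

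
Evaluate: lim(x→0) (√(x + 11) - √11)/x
This is a standard limit.

Factor or rationalize the expression:
  lim(x→0) (√(x + 11) - √11)/x = sqrt(11)/22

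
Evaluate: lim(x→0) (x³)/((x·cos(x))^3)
This is a 0/0 indeterminate form.

Apply L'Hôpital's rule: differentiate numerator and denominator separately.
  f(x) = x^3   ⇒   f'(x) = 3·x^2
  g(x) = x^3·cos(x)^3   ⇒   g'(x) = -3·x^3·sin(x)·cos(x)^2 + 3·x^2·cos(x)^3
  lim(x→0) f'(x)/g'(x) = lim(x→0) (3·x^2)/(-3·x^3·sin(x)·cos(x)^2 + 3·x^2·cos(x)^3)
  = 1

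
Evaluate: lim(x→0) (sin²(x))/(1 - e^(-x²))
This is a 0/0 indeterminate form.

Apply L'Hôpital's rule: differentiate numerator and denominator separately.
  f(x) = sin(x)^2   ⇒   f'(x) = 2·sin(x)·cos(x)
  g(x) = 1 - e^(-x^2)   ⇒   g'(x) = 2·x·e^(-x^2)
  lim(x→0) f'(x)/g'(x) = lim(x→0) (2·sin(x)·cos(x))/(2·x·e^(-x^2))
  = 1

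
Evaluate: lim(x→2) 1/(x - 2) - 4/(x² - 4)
This is an ∞-∞ indeterminate form.

Combine fractions or rationalize to convert ∞-∞ to 0/0 form:
  lim(x→2) 1/(x - 2) - 4/(x² - 4) = 1/4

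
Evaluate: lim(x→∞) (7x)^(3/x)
This is an exponential indeterminate form.

For exponential indeterminate forms, take the natural log:
  Let L = lim(x→∞) (7x)^(3/x)
  Then ln(L) = lim(x→∞) [exponent × ln(base)]
  Evaluate using L'Hôpital or standard limits, then exponentiate.
  L = 1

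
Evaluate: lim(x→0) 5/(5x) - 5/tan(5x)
This is an ∞-∞ indeterminate form.

Combine fractions or rationalize to convert ∞-∞ to 0/0 form:
  lim(x→0) 5/(5x) - 5/tan(5x) = 0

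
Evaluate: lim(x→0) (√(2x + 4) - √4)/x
This is a standard limit.

Factor or rationalize the expression:
  lim(x→0) (√(2x + 4) - √4)/x = 1/2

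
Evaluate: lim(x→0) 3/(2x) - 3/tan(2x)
This is an ∞-∞ indeterminate form.

Combine fractions or rationalize to convert ∞-∞ to 0/0 form:
  lim(x→0) 3/(2x) - 3/tan(2x) = 0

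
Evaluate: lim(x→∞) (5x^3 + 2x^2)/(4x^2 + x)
This is an ∞/∞ indeterminate form.

Apply L'Hôpital's rule: differentiate numerator and denominator separately.
  f(x) = 5·x^3 + 2·x^2   ⇒   f'(x) = 15·x^2 + 4·x
  g(x) = 4·x^2 + x   ⇒   g'(x) = 8·x + 1
  lim(x→∞) f'(x)/g'(x) = lim(x→∞) (15·x^2 + 4·x)/(8·x + 1)
  = ∞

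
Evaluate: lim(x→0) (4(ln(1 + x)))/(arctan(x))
This is a 0/0 indeterminate form.

Apply L'Hôpital's rule: differentiate numerator and denominator separately.
  f(x) = 4·ln(x + 1)   ⇒   f'(x) = 4/(x + 1)
  g(x) = atan(x)   ⇒   g'(x) = 1/(x^2 + 1)
  lim(x→0) f'(x)/g'(x) = lim(x→0) (4/(x + 1))/(1/(x^2 + 1))
  = 4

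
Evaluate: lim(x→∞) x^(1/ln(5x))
This is an exponential indeterminate form.

For exponential indeterminate forms, take the natural log:
  Let L = lim(x→∞) x^(1/ln(5x))
  Then ln(L) = lim(x→∞) [exponent × ln(base)]
  Evaluate using L'Hôpital or standard limits, then exponentiate.
  L = e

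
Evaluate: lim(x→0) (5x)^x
This is an exponential indeterminate form.

For exponential indeterminate forms, take the natural log:
  Let L = lim(x→0) (5x)^x
  Then ln(L) = lim(x→0) [exponent × ln(base)]
  Evaluate using L'Hôpital or standard limits, then exponentiate.
  L = 1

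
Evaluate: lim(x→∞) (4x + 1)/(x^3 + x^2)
This is an ∞/∞ indeterminate form.

Apply L'Hôpital's rule: differentiate numerator and denominator separately.
  f(x) = 4·x + 1   ⇒   f'(x) = 4
  g(x) = x^3 + x^2   ⇒   g'(x) = 3·x^2 + 2·x
  lim(x→∞) f'(x)/g'(x) = lim(x→∞) (4)/(3·x^2 + 2·x)
  = 0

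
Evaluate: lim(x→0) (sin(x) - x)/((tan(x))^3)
This is a 0/0 indeterminate form.

Apply L'Hôpital's rule: differentiate numerator and denominator separately.
  f(x) = -x + sin(x)   ⇒   f'(x) = cos(x) - 1
  g(x) = tan(x)^3   ⇒   g'(x) = (3·tan(x)^2 + 3)·tan(x)^2
  lim(x→0) f'(x)/g'(x) = lim(x→0) (cos(x) - 1)/((3·tan(x)^2 + 3)·tan(x)^2)
  = -1/6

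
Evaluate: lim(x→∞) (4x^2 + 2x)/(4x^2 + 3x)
This is an ∞/∞ indeterminate form.

Apply L'Hôpital's rule: differentiate numerator and denominator separately.
  f(x) = 4·x^2 + 2·x   ⇒   f'(x) = 8·x + 2
  g(x) = 4·x^2 + 3·x   ⇒   g'(x) = 8·x + 3
  lim(x→∞) f'(x)/g'(x) = lim(x→∞) (8·x + 2)/(8·x + 3)
  = 1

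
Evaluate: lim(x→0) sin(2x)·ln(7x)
This is a 0·∞ indeterminate form.

Rewrite 0·∞ as a quotient (0/0 or ∞/∞ form), then apply L'Hôpital's rule:
  lim(x→0) sin(2x)·ln(7x) = 0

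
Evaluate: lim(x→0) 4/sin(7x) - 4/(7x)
This is an ∞-∞ indeterminate form.

Combine fractions or rationalize to convert ∞-∞ to 0/0 form:
  lim(x→0) 4/sin(7x) - 4/(7x) = 0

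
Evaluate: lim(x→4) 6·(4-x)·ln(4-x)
This is a 0·∞ indeterminate form.

Rewrite 0·∞ as a quotient (0/0 or ∞/∞ form), then apply L'Hôpital's rule:
  lim(x→4) 6·(4-x)·ln(4-x) = 0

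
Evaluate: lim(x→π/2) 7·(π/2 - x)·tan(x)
This is a 0·∞ indeterminate form.

Rewrite 0·∞ as a quotient (0/0 or ∞/∞ form), then apply L'Hôpital's rule:
  lim(x→π/2) 7·(π/2 - x)·tan(x) = 7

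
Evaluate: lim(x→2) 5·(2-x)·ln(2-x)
This is a 0·∞ indeterminate form.

Rewrite 0·∞ as a quotient (0/0 or ∞/∞ form), then apply L'Hôpital's rule:
  lim(x→2) 5·(2-x)·ln(2-x) = 0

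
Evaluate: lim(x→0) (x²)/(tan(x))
This is a 0/0 indeterminate form.

Apply L'Hôpital's rule: differentiate numerator and denominator separately.
  f(x) = x^2   ⇒   f'(x) = 2·x
  g(x) = tan(x)   ⇒   g'(x) = tan(x)^2 + 1
  lim(x→0) f'(x)/g'(x) = lim(x→0) (2·x)/(tan(x)^2 + 1)
  = 0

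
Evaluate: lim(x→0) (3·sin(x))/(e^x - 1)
This is a 0/0 indeterminate form.

Apply L'Hôpital's rule: differentiate numerator and denominator separately.
  f(x) = 3·sin(x)   ⇒   f'(x) = 3·cos(x)
  g(x) = e^(x) - 1   ⇒   g'(x) = e^(x)
  lim(x→0) f'(x)/g'(x) = lim(x→0) (3·cos(x))/(e^(x))
  = 3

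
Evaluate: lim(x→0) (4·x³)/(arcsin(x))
This is a 0/0 indeterminate form.

Apply L'Hôpital's rule: differentiate numerator and denominator separately.
  f(x) = 4·x^3   ⇒   f'(x) = 12·x^2
  g(x) = asin(x)   ⇒   g'(x) = 1/sqrt(1 - x^2)
  lim(x→0) f'(x)/g'(x) = lim(x→0) (12·x^2)/(1/sqrt(1 - x^2))
  = 0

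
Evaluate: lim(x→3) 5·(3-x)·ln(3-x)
This is a 0·∞ indeterminate form.

Rewrite 0·∞ as a quotient (0/0 or ∞/∞ form), then apply L'Hôpital's rule:
  lim(x→3) 5·(3-x)·ln(3-x) = 0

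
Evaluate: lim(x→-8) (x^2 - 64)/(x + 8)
This is a standard limit.

Factor or rationalize the expression:
  lim(x→-8) (x^2 - 64)/(x + 8) = -16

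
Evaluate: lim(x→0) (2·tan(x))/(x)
This is a 0/0 indeterminate form.

Apply L'Hôpital's rule: differentiate numerator and denominator separately.
  f(x) = 2·tan(x)   ⇒   f'(x) = 2·tan(x)^2 + 2
  g(x) = x   ⇒   g'(x) = 1
  lim(x→0) f'(x)/g'(x) = lim(x→0) (2·tan(x)^2 + 2)/(1)
  = 2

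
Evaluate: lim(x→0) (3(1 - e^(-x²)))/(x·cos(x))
This is a 0/0 indeterminate form.

Apply L'Hôpital's rule: differentiate numerator and denominator separately.
  f(x) = 3 - 3·e^(-x^2)   ⇒   f'(x) = 6·x·e^(-x^2)
  g(x) = x·cos(x)   ⇒   g'(x) = -x·sin(x) + cos(x)
  lim(x→0) f'(x)/g'(x) = lim(x→0) (6·x·e^(-x^2))/(-x·sin(x) + cos(x))
  = 0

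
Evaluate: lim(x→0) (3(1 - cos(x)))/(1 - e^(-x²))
This is a 0/0 indeterminate form.

Apply L'Hôpital's rule: differentiate numerator and denominator separately.
  f(x) = 3 - 3·cos(x)   ⇒   f'(x) = 3·sin(x)
  g(x) = 1 - e^(-x^2)   ⇒   g'(x) = 2·x·e^(-x^2)
  lim(x→0) f'(x)/g'(x) = lim(x→0) (3·sin(x))/(2·x·e^(-x^2))
  = 3/2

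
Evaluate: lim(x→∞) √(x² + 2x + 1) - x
This is an ∞-∞ indeterminate form.

Combine fractions or rationalize to convert ∞-∞ to 0/0 form:
  lim(x→∞) √(x² + 2x + 1) - x = 1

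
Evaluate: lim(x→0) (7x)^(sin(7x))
This is an exponential indeterminate form.

For exponential indeterminate forms, take the natural log:
  Let L = lim(x→0) (7x)^(sin(7x))
  Then ln(L) = lim(x→0) [exponent × ln(base)]
  Evaluate using L'Hôpital or standard limits, then exponentiate.
  L = 1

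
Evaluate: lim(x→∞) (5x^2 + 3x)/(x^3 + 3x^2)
This is an ∞/∞ indeterminate form.

Apply L'Hôpital's rule: differentiate numerator and denominator separately.
  f(x) = 5·x^2 + 3·x   ⇒   f'(x) = 10·x + 3
  g(x) = x^3 + 3·x^2   ⇒   g'(x) = 3·x^2 + 6·x
  lim(x→∞) f'(x)/g'(x) = lim(x→∞) (10·x + 3)/(3·x^2 + 6·x)
  = 0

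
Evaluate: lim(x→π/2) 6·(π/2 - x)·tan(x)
This is a 0·∞ indeterminate form.

Rewrite 0·∞ as a quotient (0/0 or ∞/∞ form), then apply L'Hôpital's rule:
  lim(x→π/2) 6·(π/2 - x)·tan(x) = 6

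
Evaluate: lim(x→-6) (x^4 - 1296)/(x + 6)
This is a standard limit.

Factor or rationalize the expression:
  lim(x→-6) (x^4 - 1296)/(x + 6) = -864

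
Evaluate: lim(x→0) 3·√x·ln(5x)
This is a 0·∞ indeterminate form.

Rewrite 0·∞ as a quotient (0/0 or ∞/∞ form), then apply L'Hôpital's rule:
  lim(x→0) 3·√x·ln(5x) = 0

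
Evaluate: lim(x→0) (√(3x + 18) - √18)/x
This is a standard limit.

Factor or rationalize the expression:
  lim(x→0) (√(3x + 18) - √18)/x = sqrt(2)/4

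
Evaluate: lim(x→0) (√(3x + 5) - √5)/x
This is a standard limit.

Factor or rationalize the expression:
  lim(x→0) (√(3x + 5) - √5)/x = 3·sqrt(5)/10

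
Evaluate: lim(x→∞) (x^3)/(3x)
This is an ∞/∞ indeterminate form.

Apply L'Hôpital's rule: differentiate numerator and denominator separately.
  f(x) = x^3   ⇒   f'(x) = 3·x^2
  g(x) = 3·x   ⇒   g'(x) = 3
  lim(x→∞) f'(x)/g'(x) = lim(x→∞) (3·x^2)/(3)
  = ∞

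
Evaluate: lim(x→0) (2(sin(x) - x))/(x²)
This is a 0/0 indeterminate form.

Apply L'Hôpital's rule: differentiate numerator and denominator separately.
  f(x) = -2·x + 2·sin(x)   ⇒   f'(x) = 2·cos(x) - 2
  g(x) = x^2   ⇒   g'(x) = 2·x
  lim(x→0) f'(x)/g'(x) = lim(x→0) (2·cos(x) - 2)/(2·x)
  = 0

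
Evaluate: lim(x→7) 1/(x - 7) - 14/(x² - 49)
This is an ∞-∞ indeterminate form.

Combine fractions or rationalize to convert ∞-∞ to 0/0 form:
  lim(x→7) 1/(x - 7) - 14/(x² - 49) = 1/14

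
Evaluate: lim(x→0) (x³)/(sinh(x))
This is a 0/0 indeterminate form.

Apply L'Hôpital's rule: differentiate numerator and denominator separately.
  f(x) = x^3   ⇒   f'(x) = 3·x^2
  g(x) = sinh(x)   ⇒   g'(x) = cosh(x)
  lim(x→0) f'(x)/g'(x) = lim(x→0) (3·x^2)/(cosh(x))
  = 0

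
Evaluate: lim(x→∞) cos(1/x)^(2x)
This is an exponential indeterminate form.

For exponential indeterminate forms, take the natural log:
  Let L = lim(x→∞) cos(1/x)^(2x)
  Then ln(L) = lim(x→∞) [exponent × ln(base)]
  Evaluate using L'Hôpital or standard limits, then exponentiate.
  L = 1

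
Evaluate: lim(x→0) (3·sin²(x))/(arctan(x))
This is a 0/0 indeterminate form.

Apply L'Hôpital's rule: differentiate numerator and denominator separately.
  f(x) = 3·sin(x)^2   ⇒   f'(x) = 6·sin(x)·cos(x)
  g(x) = atan(x)   ⇒   g'(x) = 1/(x^2 + 1)
  lim(x→0) f'(x)/g'(x) = lim(x→0) (6·sin(x)·cos(x))/(1/(x^2 + 1))
  = 0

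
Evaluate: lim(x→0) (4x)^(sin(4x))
This is an exponential indeterminate form.

For exponential indeterminate forms, take the natural log:
  Let L = lim(x→0) (4x)^(sin(4x))
  Then ln(L) = lim(x→0) [exponent × ln(base)]
  Evaluate using L'Hôpital or standard limits, then exponentiate.
  L = 1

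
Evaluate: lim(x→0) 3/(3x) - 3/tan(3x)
This is an ∞-∞ indeterminate form.

Combine fractions or rationalize to convert ∞-∞ to 0/0 form:
  lim(x→0) 3/(3x) - 3/tan(3x) = 0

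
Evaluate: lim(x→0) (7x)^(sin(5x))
This is an exponential indeterminate form.

For exponential indeterminate forms, take the natural log:
  Let L = lim(x→0) (7x)^(sin(5x))
  Then ln(L) = lim(x→0) [exponent × ln(base)]
  Evaluate using L'Hôpital or standard limits, then exponentiate.
  L = 1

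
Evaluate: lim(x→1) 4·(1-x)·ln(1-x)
This is a 0·∞ indeterminate form.

Rewrite 0·∞ as a quotient (0/0 or ∞/∞ form), then apply L'Hôpital's rule:
  lim(x→1) 4·(1-x)·ln(1-x) = 0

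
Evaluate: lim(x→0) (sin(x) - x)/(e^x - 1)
This is a 0/0 indeterminate form.

Apply L'Hôpital's rule: differentiate numerator and denominator separately.
  f(x) = -x + sin(x)   ⇒   f'(x) = cos(x) - 1
  g(x) = e^(x) - 1   ⇒   g'(x) = e^(x)
  lim(x→0) f'(x)/g'(x) = lim(x→0) (cos(x) - 1)/(e^(x))
  = 0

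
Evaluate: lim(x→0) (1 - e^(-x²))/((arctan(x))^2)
This is a 0/0 indeterminate form.

Apply L'Hôpital's rule: differentiate numerator and denominator separately.
  f(x) = 1 - e^(-x^2)   ⇒   f'(x) = 2·x·e^(-x^2)
  g(x) = atan(x)^2   ⇒   g'(x) = 2·atan(x)/(x^2 + 1)
  lim(x→0) f'(x)/g'(x) = lim(x→0) (2·x·e^(-x^2))/(2·atan(x)/(x^2 + 1))
  = 1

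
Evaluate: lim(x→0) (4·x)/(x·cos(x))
This is a 0/0 indeterminate form.

Apply L'Hôpital's rule: differentiate numerator and denominator separately.
  f(x) = 4·x   ⇒   f'(x) = 4
  g(x) = x·cos(x)   ⇒   g'(x) = -x·sin(x) + cos(x)
  lim(x→0) f'(x)/g'(x) = lim(x→0) (4)/(-x·sin(x) + cos(x))
  = 4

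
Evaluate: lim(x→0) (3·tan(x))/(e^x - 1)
This is a 0/0 indeterminate form.

Apply L'Hôpital's rule: differentiate numerator and denominator separately.
  f(x) = 3·tan(x)   ⇒   f'(x) = 3·tan(x)^2 + 3
  g(x) = e^(x) - 1   ⇒   g'(x) = e^(x)
  lim(x→0) f'(x)/g'(x) = lim(x→0) (3·tan(x)^2 + 3)/(e^(x))
  = 3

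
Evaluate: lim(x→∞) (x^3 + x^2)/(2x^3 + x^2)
This is an ∞/∞ indeterminate form.

Apply L'Hôpital's rule: differentiate numerator and denominator separately.
  f(x) = x^3 + x^2   ⇒   f'(x) = 3·x^2 + 2·x
  g(x) = 2·x^3 + x^2   ⇒   g'(x) = 6·x^2 + 2·x
  lim(x→∞) f'(x)/g'(x) = lim(x→∞) (3·x^2 + 2·x)/(6·x^2 + 2·x)
  = 1/2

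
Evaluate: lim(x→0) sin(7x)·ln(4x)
This is a 0·∞ indeterminate form.

Rewrite 0·∞ as a quotient (0/0 or ∞/∞ form), then apply L'Hôpital's rule:
  lim(x→0) sin(7x)·ln(4x) = 0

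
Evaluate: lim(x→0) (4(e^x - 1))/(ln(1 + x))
This is a 0/0 indeterminate form.

Apply L'Hôpital's rule: differentiate numerator and denominator separately.
  f(x) = 4·e^(x) - 4   ⇒   f'(x) = 4·e^(x)
  g(x) = ln(x + 1)   ⇒   g'(x) = 1/(x + 1)
  lim(x→0) f'(x)/g'(x) = lim(x→0) (4·e^(x))/(1/(x + 1))
  = 4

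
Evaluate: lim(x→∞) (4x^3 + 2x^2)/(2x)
This is an ∞/∞ indeterminate form.

Apply L'Hôpital's rule: differentiate numerator and denominator separately.
  f(x) = 4·x^3 + 2·x^2   ⇒   f'(x) = 12·x^2 + 4·x
  g(x) = 2·x   ⇒   g'(x) = 2
  lim(x→∞) f'(x)/g'(x) = lim(x→∞) (12·x^2 + 4·x)/(2)
  = ∞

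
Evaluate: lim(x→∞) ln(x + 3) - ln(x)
This is an ∞-∞ indeterminate form.

Combine fractions or rationalize to convert ∞-∞ to 0/0 form:
  lim(x→∞) ln(x + 3) - ln(x) = 0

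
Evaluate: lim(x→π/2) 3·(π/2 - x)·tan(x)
This is a 0·∞ indeterminate form.

Rewrite 0·∞ as a quotient (0/0 or ∞/∞ form), then apply L'Hôpital's rule:
  lim(x→π/2) 3·(π/2 - x)·tan(x) = 3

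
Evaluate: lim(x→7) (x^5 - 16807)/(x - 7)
This is a standard limit.

Factor or rationalize the expression:
  lim(x→7) (x^5 - 16807)/(x - 7) = 12005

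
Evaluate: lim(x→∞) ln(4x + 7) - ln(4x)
This is an ∞-∞ indeterminate form.

Combine fractions or rationalize to convert ∞-∞ to 0/0 form:
  lim(x→∞) ln(4x + 7) - ln(4x) = 0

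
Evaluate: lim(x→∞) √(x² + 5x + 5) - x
This is an ∞-∞ indeterminate form.

Combine fractions or rationalize to convert ∞-∞ to 0/0 form:
  lim(x→∞) √(x² + 5x + 5) - x = 5/2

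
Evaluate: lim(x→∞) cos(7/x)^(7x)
This is an exponential indeterminate form.

For exponential indeterminate forms, take the natural log:
  Let L = lim(x→∞) cos(7/x)^(7x)
  Then ln(L) = lim(x→∞) [exponent × ln(base)]
  Evaluate using L'Hôpital or standard limits, then exponentiate.
  L = 1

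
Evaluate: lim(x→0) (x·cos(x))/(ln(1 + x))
This is a 0/0 indeterminate form.

Apply L'Hôpital's rule: differentiate numerator and denominator separately.
  f(x) = x·cos(x)   ⇒   f'(x) = -x·sin(x) + cos(x)
  g(x) = ln(x + 1)   ⇒   g'(x) = 1/(x + 1)
  lim(x→0) f'(x)/g'(x) = lim(x→0) (-x·sin(x) + cos(x))/(1/(x + 1))
  = 1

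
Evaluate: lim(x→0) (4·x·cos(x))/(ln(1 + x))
This is a 0/0 indeterminate form.

Apply L'Hôpital's rule: differentiate numerator and denominator separately.
  f(x) = 4·x·cos(x)   ⇒   f'(x) = -4·x·sin(x) + 4·cos(x)
  g(x) = ln(x + 1)   ⇒   g'(x) = 1/(x + 1)
  lim(x→0) f'(x)/g'(x) = lim(x→0) (-4·x·sin(x) + 4·cos(x))/(1/(x + 1))
  = 4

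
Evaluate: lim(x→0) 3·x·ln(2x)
This is a 0·∞ indeterminate form.

Rewrite 0·∞ as a quotient (0/0 or ∞/∞ form), then apply L'Hôpital's rule:
  lim(x→0) 3·x·ln(2x) = 0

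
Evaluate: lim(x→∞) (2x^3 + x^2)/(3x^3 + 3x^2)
This is an ∞/∞ indeterminate form.

Apply L'Hôpital's rule: differentiate numerator and denominator separately.
  f(x) = 2·x^3 + x^2   ⇒   f'(x) = 6·x^2 + 2·x
  g(x) = 3·x^3 + 3·x^2   ⇒   g'(x) = 9·x^2 + 6·x
  lim(x→∞) f'(x)/g'(x) = lim(x→∞) (6·x^2 + 2·x)/(9·x^2 + 6·x)
  = 2/3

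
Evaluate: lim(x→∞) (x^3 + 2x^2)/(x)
This is an ∞/∞ indeterminate form.

Apply L'Hôpital's rule: differentiate numerator and denominator separately.
  f(x) = x^3 + 2·x^2   ⇒   f'(x) = 3·x^2 + 4·x
  g(x) = x   ⇒   g'(x) = 1
  lim(x→∞) f'(x)/g'(x) = lim(x→∞) (3·x^2 + 4·x)/(1)
  = ∞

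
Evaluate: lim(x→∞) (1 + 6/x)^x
This is an exponential indeterminate form.

For exponential indeterminate forms, take the natural log:
  Let L = lim(x→∞) (1 + 6/x)^x
  Then ln(L) = lim(x→∞) [exponent × ln(base)]
  Evaluate using L'Hôpital or standard limits, then exponentiate.
  L = e^(6)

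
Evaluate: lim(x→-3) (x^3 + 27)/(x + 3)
This is a standard limit.

Factor or rationalize the expression:
  lim(x→-3) (x^3 + 27)/(x + 3) = 27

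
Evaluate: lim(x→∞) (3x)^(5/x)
This is an exponential indeterminate form.

For exponential indeterminate forms, take the natural log:
  Let L = lim(x→∞) (3x)^(5/x)
  Then ln(L) = lim(x→∞) [exponent × ln(base)]
  Evaluate using L'Hôpital or standard limits, then exponentiate.
  L = 1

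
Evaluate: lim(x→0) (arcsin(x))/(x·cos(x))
This is a 0/0 indeterminate form.

Apply L'Hôpital's rule: differentiate numerator and denominator separately.
  f(x) = asin(x)   ⇒   f'(x) = 1/sqrt(1 - x^2)
  g(x) = x·cos(x)   ⇒   g'(x) = -x·sin(x) + cos(x)
  lim(x→0) f'(x)/g'(x) = lim(x→0) (1/sqrt(1 - x^2))/(-x·sin(x) + cos(x))
  = 1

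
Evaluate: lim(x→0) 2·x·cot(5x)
This is a 0·∞ indeterminate form.

Rewrite 0·∞ as a quotient (0/0 or ∞/∞ form), then apply L'Hôpital's rule:
  lim(x→0) 2·x·cot(5x) = 2/5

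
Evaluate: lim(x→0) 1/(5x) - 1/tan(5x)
This is an ∞-∞ indeterminate form.

Combine fractions or rationalize to convert ∞-∞ to 0/0 form:
  lim(x→0) 1/(5x) - 1/tan(5x) = 0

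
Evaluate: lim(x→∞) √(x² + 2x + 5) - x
This is an ∞-∞ indeterminate form.

Combine fractions or rationalize to convert ∞-∞ to 0/0 form:
  lim(x→∞) √(x² + 2x + 5) - x = 1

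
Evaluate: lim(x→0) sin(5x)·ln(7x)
This is a 0·∞ indeterminate form.

Rewrite 0·∞ as a quotient (0/0 or ∞/∞ form), then apply L'Hôpital's rule:
  lim(x→0) sin(5x)·ln(7x) = 0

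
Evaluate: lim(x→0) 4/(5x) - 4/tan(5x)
This is an ∞-∞ indeterminate form.

Combine fractions or rationalize to convert ∞-∞ to 0/0 form:
  lim(x→0) 4/(5x) - 4/tan(5x) = 0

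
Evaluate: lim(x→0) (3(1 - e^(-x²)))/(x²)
This is a 0/0 indeterminate form.

Apply L'Hôpital's rule: differentiate numerator and denominator separately.
  f(x) = 3 - 3·e^(-x^2)   ⇒   f'(x) = 6·x·e^(-x^2)
  g(x) = x^2   ⇒   g'(x) = 2·x
  lim(x→0) f'(x)/g'(x) = lim(x→0) (6·x·e^(-x^2))/(2·x)
  = 3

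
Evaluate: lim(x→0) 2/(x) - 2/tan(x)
This is an ∞-∞ indeterminate form.

Combine fractions or rationalize to convert ∞-∞ to 0/0 form:
  lim(x→0) 2/(x) - 2/tan(x) = 0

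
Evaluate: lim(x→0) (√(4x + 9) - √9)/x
This is a standard limit.

Factor or rationalize the expression:
  lim(x→0) (√(4x + 9) - √9)/x = 2/3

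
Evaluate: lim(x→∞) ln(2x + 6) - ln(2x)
This is an ∞-∞ indeterminate form.

Combine fractions or rationalize to convert ∞-∞ to 0/0 form:
  lim(x→∞) ln(2x + 6) - ln(2x) = 0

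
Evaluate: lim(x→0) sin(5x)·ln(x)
This is a 0·∞ indeterminate form.

Rewrite 0·∞ as a quotient (0/0 or ∞/∞ form), then apply L'Hôpital's rule:
  lim(x→0) sin(5x)·ln(x) = 0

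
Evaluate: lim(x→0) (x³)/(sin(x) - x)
This is a 0/0 indeterminate form.

Apply L'Hôpital's rule: differentiate numerator and denominator separately.
  f(x) = x^3   ⇒   f'(x) = 3·x^2
  g(x) = -x + sin(x)   ⇒   g'(x) = cos(x) - 1
  lim(x→0) f'(x)/g'(x) = lim(x→0) (3·x^2)/(cos(x) - 1)
  = -6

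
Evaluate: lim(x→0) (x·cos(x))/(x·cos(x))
This is a 0/0 indeterminate form.

Apply L'Hôpital's rule: differentiate numerator and denominator separately.
  f(x) = x·cos(x)   ⇒   f'(x) = -x·sin(x) + cos(x)
  g(x) = x·cos(x)   ⇒   g'(x) = -x·sin(x) + cos(x)
  lim(x→0) f'(x)/g'(x) = lim(x→0) (-x·sin(x) + cos(x))/(-x·sin(x) + cos(x))
  = 1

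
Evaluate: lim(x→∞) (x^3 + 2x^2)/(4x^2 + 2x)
This is an ∞/∞ indeterminate form.

Apply L'Hôpital's rule: differentiate numerator and denominator separately.
  f(x) = x^3 + 2·x^2   ⇒   f'(x) = 3·x^2 + 4·x
  g(x) = 4·x^2 + 2·x   ⇒   g'(x) = 8·x + 2
  lim(x→∞) f'(x)/g'(x) = lim(x→∞) (3·x^2 + 4·x)/(8·x + 2)
  = ∞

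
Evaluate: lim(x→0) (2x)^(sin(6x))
This is an exponential indeterminate form.

For exponential indeterminate forms, take the natural log:
  Let L = lim(x→0) (2x)^(sin(6x))
  Then ln(L) = lim(x→0) [exponent × ln(base)]
  Evaluate using L'Hôpital or standard limits, then exponentiate.
  L = 1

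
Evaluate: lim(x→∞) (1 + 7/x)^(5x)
This is an exponential indeterminate form.

For exponential indeterminate forms, take the natural log:
  Let L = lim(x→∞) (1 + 7/x)^(5x)
  Then ln(L) = lim(x→∞) [exponent × ln(base)]
  Evaluate using L'Hôpital or standard limits, then exponentiate.
  L = e^(35)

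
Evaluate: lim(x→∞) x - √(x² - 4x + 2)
This is an ∞-∞ indeterminate form.

Combine fractions or rationalize to convert ∞-∞ to 0/0 form:
  lim(x→∞) x - √(x² - 4x + 2) = 2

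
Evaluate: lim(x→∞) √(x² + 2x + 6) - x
This is an ∞-∞ indeterminate form.

Combine fractions or rationalize to convert ∞-∞ to 0/0 form:
  lim(x→∞) √(x² + 2x + 6) - x = 1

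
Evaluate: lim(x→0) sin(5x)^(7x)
This is an exponential indeterminate form.

For exponential indeterminate forms, take the natural log:
  Let L = lim(x→0) sin(5x)^(7x)
  Then ln(L) = lim(x→0) [exponent × ln(base)]
  Evaluate using L'Hôpital or standard limits, then exponentiate.
  L = 1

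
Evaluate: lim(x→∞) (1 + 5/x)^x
This is an exponential indeterminate form.

For exponential indeterminate forms, take the natural log:
  Let L = lim(x→∞) (1 + 5/x)^x
  Then ln(L) = lim(x→∞) [exponent × ln(base)]
  Evaluate using L'Hôpital or standard limits, then exponentiate.
  L = e^(5)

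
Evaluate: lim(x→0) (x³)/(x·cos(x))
This is a 0/0 indeterminate form.

Apply L'Hôpital's rule: differentiate numerator and denominator separately.
  f(x) = x^3   ⇒   f'(x) = 3·x^2
  g(x) = x·cos(x)   ⇒   g'(x) = -x·sin(x) + cos(x)
  lim(x→0) f'(x)/g'(x) = lim(x→0) (3·x^2)/(-x·sin(x) + cos(x))
  = 0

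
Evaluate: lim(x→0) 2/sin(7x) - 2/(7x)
This is an ∞-∞ indeterminate form.

Combine fractions or rationalize to convert ∞-∞ to 0/0 form:
  lim(x→0) 2/sin(7x) - 2/(7x) = 0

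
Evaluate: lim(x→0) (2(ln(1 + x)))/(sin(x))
This is a 0/0 indeterminate form.

Apply L'Hôpital's rule: differentiate numerator and denominator separately.
  f(x) = 2·ln(x + 1)   ⇒   f'(x) = 2/(x + 1)
  g(x) = sin(x)   ⇒   g'(x) = cos(x)
  lim(x→0) f'(x)/g'(x) = lim(x→0) (2/(x + 1))/(cos(x))
  = 2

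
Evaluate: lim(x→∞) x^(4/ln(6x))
This is an exponential indeterminate form.

For exponential indeterminate forms, take the natural log:
  Let L = lim(x→∞) x^(4/ln(6x))
  Then ln(L) = lim(x→∞) [exponent × ln(base)]
  Evaluate using L'Hôpital or standard limits, then exponentiate.
  L = e^(4)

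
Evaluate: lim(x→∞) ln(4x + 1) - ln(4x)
This is an ∞-∞ indeterminate form.

Combine fractions or rationalize to convert ∞-∞ to 0/0 form:
  lim(x→∞) ln(4x + 1) - ln(4x) = 0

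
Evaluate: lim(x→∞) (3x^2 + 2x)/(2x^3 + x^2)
This is an ∞/∞ indeterminate form.

Apply L'Hôpital's rule: differentiate numerator and denominator separately.
  f(x) = 3·x^2 + 2·x   ⇒   f'(x) = 6·x + 2
  g(x) = 2·x^3 + x^2   ⇒   g'(x) = 6·x^2 + 2·x
  lim(x→∞) f'(x)/g'(x) = lim(x→∞) (6·x + 2)/(6·x^2 + 2·x)
  = 0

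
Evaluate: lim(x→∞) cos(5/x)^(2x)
This is an exponential indeterminate form.

For exponential indeterminate forms, take the natural log:
  Let L = lim(x→∞) cos(5/x)^(2x)
  Then ln(L) = lim(x→∞) [exponent × ln(base)]
  Evaluate using L'Hôpital or standard limits, then exponentiate.
  L = 1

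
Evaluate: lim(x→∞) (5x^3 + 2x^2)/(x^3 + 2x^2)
This is an ∞/∞ indeterminate form.

Apply L'Hôpital's rule: differentiate numerator and denominator separately.
  f(x) = 5·x^3 + 2·x^2   ⇒   f'(x) = 15·x^2 + 4·x
  g(x) = x^3 + 2·x^2   ⇒   g'(x) = 3·x^2 + 4·x
  lim(x→∞) f'(x)/g'(x) = lim(x→∞) (15·x^2 + 4·x)/(3·x^2 + 4·x)
  = 5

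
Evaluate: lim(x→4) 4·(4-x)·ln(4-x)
This is a 0·∞ indeterminate form.

Rewrite 0·∞ as a quotient (0/0 or ∞/∞ form), then apply L'Hôpital's rule:
  lim(x→4) 4·(4-x)·ln(4-x) = 0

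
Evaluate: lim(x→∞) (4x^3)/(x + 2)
This is an ∞/∞ indeterminate form.

Apply L'Hôpital's rule: differentiate numerator and denominator separately.
  f(x) = 4·x^3   ⇒   f'(x) = 12·x^2
  g(x) = x + 2   ⇒   g'(x) = 1
  lim(x→∞) f'(x)/g'(x) = lim(x→∞) (12·x^2)/(1)
  = ∞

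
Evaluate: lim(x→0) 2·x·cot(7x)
This is a 0·∞ indeterminate form.

Rewrite 0·∞ as a quotient (0/0 or ∞/∞ form), then apply L'Hôpital's rule:
  lim(x→0) 2·x·cot(7x) = 2/7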